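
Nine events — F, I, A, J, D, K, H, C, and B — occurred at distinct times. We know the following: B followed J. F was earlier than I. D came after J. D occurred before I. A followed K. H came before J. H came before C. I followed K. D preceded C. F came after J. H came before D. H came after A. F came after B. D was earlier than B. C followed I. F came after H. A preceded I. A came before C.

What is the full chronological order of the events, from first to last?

The constraints fix every adjacent pair, so only one ordering works:
K → A → H → J → D → B → F → I → C.

K, A, H, J, D, B, F, I, C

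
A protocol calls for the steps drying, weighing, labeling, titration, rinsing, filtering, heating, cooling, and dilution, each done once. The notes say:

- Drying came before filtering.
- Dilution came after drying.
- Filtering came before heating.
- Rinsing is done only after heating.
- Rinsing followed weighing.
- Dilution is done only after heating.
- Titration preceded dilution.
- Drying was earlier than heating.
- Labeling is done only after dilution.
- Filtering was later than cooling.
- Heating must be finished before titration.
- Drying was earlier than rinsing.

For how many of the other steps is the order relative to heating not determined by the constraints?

Forced before heating: cooling, drying, and filtering; forced after heating: dilution, labeling, rinsing, and titration.
That leaves weighing with no forced order relative to heating — 1.

1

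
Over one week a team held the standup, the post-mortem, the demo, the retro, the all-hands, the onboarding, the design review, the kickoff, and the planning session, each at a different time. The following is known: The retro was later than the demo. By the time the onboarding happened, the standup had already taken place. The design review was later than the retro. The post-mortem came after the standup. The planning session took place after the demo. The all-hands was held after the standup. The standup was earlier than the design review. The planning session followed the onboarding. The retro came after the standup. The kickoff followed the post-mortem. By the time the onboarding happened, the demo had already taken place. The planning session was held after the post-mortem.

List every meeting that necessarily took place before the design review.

the demo, the retro, the standup

Directly stated before the design review: the retro and the standup.
The demo reaches the design review via the demo → the retro → the design review.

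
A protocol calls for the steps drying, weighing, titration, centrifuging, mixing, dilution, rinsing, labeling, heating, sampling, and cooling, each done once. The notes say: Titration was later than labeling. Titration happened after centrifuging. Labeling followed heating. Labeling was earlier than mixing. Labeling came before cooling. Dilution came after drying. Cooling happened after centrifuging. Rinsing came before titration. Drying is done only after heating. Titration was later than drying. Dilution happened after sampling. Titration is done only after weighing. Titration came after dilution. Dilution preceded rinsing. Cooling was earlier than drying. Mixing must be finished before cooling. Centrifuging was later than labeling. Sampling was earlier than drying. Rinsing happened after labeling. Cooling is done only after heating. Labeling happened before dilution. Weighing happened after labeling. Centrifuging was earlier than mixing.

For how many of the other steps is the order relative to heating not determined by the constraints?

1

Forced after heating: centrifuging, cooling, dilution, drying, labeling, mixing, rinsing, titration, and weighing.
That leaves sampling with no forced order relative to heating — 1.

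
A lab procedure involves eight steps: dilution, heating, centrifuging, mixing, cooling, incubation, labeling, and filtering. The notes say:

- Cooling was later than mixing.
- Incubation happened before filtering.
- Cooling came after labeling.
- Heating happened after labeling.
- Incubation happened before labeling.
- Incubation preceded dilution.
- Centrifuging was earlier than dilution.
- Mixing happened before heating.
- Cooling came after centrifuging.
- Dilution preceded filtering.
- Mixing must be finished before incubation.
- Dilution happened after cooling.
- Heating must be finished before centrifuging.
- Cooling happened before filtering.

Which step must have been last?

Every other step has a chain of constraints placing it before filtering, so filtering is last.

filtering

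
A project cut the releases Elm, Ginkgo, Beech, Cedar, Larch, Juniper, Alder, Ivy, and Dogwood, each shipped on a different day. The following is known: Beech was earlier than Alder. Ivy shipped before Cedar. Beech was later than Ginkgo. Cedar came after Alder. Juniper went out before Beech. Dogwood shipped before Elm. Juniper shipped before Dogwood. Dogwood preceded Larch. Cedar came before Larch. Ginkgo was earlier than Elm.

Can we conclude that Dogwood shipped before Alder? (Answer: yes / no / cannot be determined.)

cannot be determined

No chain of stated constraints runs from Dogwood to Alder, and none runs from Alder to Dogwood either.
So the relative order of Dogwood and Alder is not fixed by the given facts.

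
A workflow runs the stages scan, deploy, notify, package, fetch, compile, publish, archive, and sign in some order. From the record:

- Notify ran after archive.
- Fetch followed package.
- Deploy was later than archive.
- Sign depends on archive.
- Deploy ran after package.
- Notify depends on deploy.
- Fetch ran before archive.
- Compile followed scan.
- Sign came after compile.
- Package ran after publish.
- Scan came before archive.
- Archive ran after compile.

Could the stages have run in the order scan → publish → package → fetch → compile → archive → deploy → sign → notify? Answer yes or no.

Check each stated constraint against the proposed order — e.g. package is ahead of deploy; scan is ahead of archive. Every pair is in the required order; nothing is violated.

yes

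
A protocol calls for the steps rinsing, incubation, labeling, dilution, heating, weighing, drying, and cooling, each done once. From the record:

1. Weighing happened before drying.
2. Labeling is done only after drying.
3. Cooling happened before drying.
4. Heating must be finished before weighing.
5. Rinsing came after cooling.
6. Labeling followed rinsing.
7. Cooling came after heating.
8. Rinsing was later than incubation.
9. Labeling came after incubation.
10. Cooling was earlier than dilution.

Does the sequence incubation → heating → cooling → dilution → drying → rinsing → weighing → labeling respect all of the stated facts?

The constraints require weighing before drying, but in the proposed sequence drying appears ahead of weighing. That one violation is enough.

no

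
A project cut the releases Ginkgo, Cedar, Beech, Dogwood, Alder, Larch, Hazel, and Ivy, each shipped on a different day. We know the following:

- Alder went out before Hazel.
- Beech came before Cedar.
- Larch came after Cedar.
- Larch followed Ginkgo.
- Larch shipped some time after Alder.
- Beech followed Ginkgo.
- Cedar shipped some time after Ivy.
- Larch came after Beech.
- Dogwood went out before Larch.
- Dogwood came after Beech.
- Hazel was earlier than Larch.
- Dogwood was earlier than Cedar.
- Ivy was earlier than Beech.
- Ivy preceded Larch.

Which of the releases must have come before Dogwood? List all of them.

Beech, Ginkgo, Ivy

Directly stated before Dogwood: Beech.
Ginkgo reaches Dogwood via Ginkgo → Beech → Dogwood.
Ivy reaches Dogwood via Ivy → Beech → Dogwood.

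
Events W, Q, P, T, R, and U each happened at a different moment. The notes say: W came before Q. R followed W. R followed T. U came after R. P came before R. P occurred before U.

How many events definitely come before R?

Directly stated before R: P, T, and W.
That's P, T, and W — 3 in all.

3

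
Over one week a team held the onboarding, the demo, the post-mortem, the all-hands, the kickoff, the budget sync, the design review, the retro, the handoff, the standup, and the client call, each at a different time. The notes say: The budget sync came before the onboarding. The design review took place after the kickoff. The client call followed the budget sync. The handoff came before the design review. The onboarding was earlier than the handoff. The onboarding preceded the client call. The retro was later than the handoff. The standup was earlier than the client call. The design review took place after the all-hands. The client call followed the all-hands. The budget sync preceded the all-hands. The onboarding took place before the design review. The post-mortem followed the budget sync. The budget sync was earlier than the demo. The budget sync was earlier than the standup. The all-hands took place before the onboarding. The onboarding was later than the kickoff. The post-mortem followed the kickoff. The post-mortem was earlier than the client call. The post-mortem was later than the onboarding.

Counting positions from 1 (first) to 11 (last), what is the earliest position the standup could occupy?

2

The budget sync must come before the standup — 1 forced predecessor.
Nothing else is forced ahead of the standup, so its earliest slot is position 1 + 1 = 2.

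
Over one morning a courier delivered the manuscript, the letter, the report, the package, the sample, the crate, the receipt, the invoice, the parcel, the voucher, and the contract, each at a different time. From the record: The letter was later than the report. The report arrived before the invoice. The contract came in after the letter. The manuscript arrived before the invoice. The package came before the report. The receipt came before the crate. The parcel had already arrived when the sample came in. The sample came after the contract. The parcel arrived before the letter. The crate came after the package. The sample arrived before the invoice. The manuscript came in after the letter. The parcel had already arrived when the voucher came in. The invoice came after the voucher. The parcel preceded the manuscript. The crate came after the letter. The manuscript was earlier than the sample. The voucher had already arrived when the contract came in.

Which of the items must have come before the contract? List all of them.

the letter, the package, the parcel, the report, the voucher

Directly stated before the contract: the letter and the voucher.
The package reaches the contract via the package → the report → the letter → the contract.
The parcel reaches the contract via the parcel → the voucher → the contract.
The report reaches the contract via the report → the letter → the contract.
No chain forces the crate (or any of the others) ahead of the contract.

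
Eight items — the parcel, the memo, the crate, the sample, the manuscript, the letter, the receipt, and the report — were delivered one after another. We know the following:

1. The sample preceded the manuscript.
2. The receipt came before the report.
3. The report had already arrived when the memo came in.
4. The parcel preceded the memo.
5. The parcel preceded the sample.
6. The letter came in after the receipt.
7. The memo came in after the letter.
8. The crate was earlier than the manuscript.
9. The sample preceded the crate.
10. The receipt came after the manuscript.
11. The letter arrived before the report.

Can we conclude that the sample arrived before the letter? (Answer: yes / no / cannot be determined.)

yes

Chain the constraints: the sample → the manuscript → the receipt → the letter. Each link is directly stated, so the sample comes before the letter.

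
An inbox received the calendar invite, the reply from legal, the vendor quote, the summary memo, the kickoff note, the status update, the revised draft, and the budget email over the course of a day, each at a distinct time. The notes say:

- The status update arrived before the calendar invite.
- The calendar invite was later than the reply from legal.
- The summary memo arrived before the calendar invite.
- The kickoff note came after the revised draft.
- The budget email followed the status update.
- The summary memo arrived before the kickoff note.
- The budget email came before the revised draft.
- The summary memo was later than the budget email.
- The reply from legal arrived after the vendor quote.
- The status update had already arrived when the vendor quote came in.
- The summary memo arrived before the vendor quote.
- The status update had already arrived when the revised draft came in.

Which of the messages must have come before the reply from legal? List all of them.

Directly stated before the reply from legal: the vendor quote.
The budget email reaches the reply from legal via the budget email → the summary memo → the vendor quote → the reply from legal.
The status update reaches the reply from legal via the status update → the vendor quote → the reply from legal.
The summary memo reaches the reply from legal via the summary memo → the vendor quote → the reply from legal.

the budget email, the status update, the summary memo, the vendor quote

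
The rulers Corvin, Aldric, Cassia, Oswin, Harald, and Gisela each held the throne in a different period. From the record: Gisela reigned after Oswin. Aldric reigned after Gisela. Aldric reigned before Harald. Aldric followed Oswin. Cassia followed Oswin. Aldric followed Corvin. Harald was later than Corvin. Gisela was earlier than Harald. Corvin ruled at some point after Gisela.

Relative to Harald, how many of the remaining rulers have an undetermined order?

1

Forced before Harald: Aldric, Corvin, Gisela, and Oswin.
That leaves Cassia with no forced order relative to Harald — 1.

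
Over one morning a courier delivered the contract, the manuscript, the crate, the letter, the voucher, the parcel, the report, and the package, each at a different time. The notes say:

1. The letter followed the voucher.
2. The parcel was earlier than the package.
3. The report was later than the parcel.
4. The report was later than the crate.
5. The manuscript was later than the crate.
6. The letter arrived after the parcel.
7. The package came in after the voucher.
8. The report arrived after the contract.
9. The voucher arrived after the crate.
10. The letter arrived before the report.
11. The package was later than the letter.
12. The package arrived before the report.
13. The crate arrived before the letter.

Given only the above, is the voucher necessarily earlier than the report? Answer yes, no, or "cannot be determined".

Chain the constraints: the voucher → the letter → the report. Each link is directly stated, so the voucher comes before the report.

yes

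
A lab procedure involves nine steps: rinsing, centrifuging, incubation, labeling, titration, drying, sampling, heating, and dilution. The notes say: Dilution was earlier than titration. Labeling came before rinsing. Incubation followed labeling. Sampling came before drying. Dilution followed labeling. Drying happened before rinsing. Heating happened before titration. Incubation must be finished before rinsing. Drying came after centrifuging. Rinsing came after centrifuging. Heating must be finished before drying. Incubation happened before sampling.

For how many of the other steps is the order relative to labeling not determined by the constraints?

2

Forced after labeling: dilution, drying, incubation, rinsing, sampling, and titration.
That leaves centrifuging and heating with no forced order relative to labeling — 2.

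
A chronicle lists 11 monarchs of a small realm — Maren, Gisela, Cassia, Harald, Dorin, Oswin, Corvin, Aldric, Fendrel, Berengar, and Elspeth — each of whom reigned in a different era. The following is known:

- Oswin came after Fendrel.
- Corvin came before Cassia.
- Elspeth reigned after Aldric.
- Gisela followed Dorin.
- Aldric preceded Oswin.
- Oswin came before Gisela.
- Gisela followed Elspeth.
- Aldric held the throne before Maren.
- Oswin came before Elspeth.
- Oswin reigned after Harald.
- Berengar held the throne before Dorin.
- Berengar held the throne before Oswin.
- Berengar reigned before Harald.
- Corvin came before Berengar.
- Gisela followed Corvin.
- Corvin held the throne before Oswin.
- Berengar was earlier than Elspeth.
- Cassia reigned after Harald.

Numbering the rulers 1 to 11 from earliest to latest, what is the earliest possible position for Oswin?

6

Aldric, Berengar, Corvin, Fendrel, and Harald must all come before Oswin — 5 forced predecessors.
Nothing else is forced ahead of Oswin, so their earliest slot is position 5 + 1 = 6.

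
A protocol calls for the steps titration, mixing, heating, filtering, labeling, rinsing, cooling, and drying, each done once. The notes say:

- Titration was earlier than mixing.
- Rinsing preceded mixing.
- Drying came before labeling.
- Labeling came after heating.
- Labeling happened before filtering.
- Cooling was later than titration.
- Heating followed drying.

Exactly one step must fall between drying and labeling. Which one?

heating

Tracing the constraints gives drying → heating → labeling, so heating sits after drying and before labeling.
No other step is forced both after drying and before labeling.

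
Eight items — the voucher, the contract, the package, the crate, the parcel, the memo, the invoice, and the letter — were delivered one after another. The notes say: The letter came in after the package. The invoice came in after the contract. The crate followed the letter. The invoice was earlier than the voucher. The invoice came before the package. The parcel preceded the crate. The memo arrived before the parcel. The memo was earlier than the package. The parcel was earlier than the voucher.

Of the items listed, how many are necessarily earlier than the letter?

Directly stated before the letter: the package.
The contract reaches the letter via the contract → the invoice → the package → the letter.
The invoice reaches the letter via the invoice → the package → the letter.
The memo reaches the letter via the memo → the package → the letter.
That's the contract, the invoice, the memo, and the package — 4 in all.

4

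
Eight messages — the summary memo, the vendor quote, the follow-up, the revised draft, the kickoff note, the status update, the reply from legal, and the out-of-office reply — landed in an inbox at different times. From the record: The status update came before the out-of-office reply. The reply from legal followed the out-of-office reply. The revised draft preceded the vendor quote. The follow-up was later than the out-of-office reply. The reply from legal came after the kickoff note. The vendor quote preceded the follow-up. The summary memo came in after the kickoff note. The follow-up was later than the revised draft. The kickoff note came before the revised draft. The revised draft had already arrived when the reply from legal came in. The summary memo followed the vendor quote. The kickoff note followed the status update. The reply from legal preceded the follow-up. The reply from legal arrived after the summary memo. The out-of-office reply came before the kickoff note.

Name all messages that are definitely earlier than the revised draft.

the kickoff note, the out-of-office reply, the status update

Directly stated before the revised draft: the kickoff note.
The out-of-office reply reaches the revised draft via the out-of-office reply → the kickoff note → the revised draft.
The status update reaches the revised draft via the status update → the kickoff note → the revised draft.
No chain forces the follow-up (or any of the others) ahead of the revised draft.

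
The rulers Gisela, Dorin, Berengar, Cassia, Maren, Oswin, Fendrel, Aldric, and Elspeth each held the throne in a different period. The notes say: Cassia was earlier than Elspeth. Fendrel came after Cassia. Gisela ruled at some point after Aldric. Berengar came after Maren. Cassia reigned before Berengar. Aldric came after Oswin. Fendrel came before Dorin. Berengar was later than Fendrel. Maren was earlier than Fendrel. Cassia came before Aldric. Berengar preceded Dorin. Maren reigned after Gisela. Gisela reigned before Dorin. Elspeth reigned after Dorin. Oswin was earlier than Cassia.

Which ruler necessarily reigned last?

Every other ruler has a chain of constraints placing them before Elspeth, so Elspeth is last.

Elspeth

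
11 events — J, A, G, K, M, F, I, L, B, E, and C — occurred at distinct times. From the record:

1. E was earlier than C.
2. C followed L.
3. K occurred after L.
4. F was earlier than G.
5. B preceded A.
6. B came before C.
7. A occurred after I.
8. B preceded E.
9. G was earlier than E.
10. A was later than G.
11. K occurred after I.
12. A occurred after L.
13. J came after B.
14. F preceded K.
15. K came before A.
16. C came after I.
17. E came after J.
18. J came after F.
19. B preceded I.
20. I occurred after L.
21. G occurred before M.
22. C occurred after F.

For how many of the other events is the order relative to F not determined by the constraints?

3

Forced after F: A, C, E, G, J, K, and M.
That leaves B, I, and L with no forced order relative to F — 3.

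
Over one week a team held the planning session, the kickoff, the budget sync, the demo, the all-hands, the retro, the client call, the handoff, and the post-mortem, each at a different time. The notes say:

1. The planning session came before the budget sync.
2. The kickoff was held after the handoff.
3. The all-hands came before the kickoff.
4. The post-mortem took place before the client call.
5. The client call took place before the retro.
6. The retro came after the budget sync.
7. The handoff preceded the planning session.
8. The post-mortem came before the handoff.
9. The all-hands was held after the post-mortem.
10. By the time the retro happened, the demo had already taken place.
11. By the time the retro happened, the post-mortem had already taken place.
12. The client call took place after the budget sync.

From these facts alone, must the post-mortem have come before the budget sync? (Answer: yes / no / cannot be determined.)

Chain the constraints: the post-mortem → the handoff → the planning session → the budget sync. Each link is directly stated, so the post-mortem comes before the budget sync.

yes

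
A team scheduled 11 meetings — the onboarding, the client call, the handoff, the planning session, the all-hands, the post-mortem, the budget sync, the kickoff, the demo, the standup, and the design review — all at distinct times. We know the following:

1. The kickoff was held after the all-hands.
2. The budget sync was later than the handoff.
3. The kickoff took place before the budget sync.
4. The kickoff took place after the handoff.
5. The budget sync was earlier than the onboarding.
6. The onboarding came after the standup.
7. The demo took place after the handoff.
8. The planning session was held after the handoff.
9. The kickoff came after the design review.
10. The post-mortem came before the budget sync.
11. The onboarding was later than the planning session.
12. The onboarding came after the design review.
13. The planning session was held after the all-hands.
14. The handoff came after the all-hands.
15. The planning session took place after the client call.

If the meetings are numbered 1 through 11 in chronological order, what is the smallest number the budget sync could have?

The all-hands, the design review, the handoff, the kickoff, and the post-mortem must all come before the budget sync — 5 forced predecessors.
Nothing else is forced ahead of the budget sync, so its earliest slot is position 5 + 1 = 6.

6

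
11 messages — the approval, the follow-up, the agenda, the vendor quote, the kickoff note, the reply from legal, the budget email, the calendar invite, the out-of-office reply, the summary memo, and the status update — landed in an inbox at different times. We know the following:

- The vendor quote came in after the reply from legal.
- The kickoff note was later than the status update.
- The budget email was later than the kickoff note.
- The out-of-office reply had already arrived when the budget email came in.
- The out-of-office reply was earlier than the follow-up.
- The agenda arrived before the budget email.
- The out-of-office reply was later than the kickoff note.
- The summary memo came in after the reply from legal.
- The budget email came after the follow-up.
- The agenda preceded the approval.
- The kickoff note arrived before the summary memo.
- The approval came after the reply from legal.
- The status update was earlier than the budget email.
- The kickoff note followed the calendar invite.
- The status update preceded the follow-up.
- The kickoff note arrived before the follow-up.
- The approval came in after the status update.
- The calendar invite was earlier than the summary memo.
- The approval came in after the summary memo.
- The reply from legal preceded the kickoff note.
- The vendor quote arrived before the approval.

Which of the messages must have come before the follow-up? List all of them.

Directly stated before the follow-up: the kickoff note, the out-of-office reply, and the status update.
The calendar invite reaches the follow-up via the calendar invite → the kickoff note → the follow-up.
The reply from legal reaches the follow-up via the reply from legal → the kickoff note → the follow-up.

the calendar invite, the kickoff note, the out-of-office reply, the reply from legal, the status update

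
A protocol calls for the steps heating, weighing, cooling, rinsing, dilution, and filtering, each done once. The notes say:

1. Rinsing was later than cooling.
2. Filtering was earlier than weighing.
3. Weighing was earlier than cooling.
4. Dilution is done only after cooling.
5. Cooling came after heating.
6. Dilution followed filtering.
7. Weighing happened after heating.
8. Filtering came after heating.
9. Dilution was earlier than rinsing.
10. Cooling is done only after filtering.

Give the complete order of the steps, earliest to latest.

heating, filtering, weighing, cooling, dilution, rinsing

The constraints fix every adjacent pair, so only one ordering works:
heating → filtering → weighing → cooling → dilution → rinsing.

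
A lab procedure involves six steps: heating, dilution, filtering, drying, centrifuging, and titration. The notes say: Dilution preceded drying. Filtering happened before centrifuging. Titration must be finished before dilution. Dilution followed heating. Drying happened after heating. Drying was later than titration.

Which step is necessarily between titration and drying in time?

Tracing the constraints gives titration → dilution → drying, so dilution sits after titration and before drying.
No other step is forced both after titration and before drying.

dilution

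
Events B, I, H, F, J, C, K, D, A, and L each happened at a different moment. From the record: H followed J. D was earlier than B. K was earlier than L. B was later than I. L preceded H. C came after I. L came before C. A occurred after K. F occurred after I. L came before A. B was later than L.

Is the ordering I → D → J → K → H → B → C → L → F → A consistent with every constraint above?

no

The constraints require L before B, but in the proposed sequence B appears ahead of L. That one violation is enough.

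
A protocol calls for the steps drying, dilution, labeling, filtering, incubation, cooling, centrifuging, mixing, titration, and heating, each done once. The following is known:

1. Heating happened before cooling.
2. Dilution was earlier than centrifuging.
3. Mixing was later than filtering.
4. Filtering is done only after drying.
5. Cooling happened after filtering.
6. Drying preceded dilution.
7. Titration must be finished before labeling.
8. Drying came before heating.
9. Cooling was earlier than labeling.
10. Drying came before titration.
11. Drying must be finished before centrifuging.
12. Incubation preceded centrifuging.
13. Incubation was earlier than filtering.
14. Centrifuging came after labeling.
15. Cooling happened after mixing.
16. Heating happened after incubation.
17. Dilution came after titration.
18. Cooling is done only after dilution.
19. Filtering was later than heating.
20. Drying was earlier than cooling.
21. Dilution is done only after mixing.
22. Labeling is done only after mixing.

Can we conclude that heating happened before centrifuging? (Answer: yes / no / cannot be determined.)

Chain the constraints: heating → cooling → labeling → centrifuging. Each link is directly stated, so heating comes before centrifuging.

yes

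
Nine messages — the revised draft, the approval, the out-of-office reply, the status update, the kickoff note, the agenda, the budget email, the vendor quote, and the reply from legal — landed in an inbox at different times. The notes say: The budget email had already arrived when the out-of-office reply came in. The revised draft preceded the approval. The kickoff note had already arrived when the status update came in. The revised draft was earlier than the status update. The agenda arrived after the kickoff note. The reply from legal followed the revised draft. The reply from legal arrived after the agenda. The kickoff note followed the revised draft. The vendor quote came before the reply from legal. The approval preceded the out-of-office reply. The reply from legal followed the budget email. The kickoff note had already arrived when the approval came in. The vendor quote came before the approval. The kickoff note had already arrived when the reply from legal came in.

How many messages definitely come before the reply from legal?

5

Directly stated before the reply from legal: the agenda, the budget email, the kickoff note, the revised draft, and the vendor quote.
That's the agenda, the budget email, the kickoff note, the revised draft, and the vendor quote — 5 in all.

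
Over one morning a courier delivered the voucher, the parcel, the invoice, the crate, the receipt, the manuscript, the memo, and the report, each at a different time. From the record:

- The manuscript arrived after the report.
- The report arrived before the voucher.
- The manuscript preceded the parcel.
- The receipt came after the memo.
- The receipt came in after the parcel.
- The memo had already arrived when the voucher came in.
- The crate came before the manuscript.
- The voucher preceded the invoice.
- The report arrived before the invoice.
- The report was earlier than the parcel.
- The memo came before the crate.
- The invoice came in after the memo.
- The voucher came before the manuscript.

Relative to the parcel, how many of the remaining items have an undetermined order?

Forced before the parcel: the crate, the manuscript, the memo, the report, and the voucher; forced after the parcel: the receipt.
That leaves the invoice with no forced order relative to the parcel — 1.

1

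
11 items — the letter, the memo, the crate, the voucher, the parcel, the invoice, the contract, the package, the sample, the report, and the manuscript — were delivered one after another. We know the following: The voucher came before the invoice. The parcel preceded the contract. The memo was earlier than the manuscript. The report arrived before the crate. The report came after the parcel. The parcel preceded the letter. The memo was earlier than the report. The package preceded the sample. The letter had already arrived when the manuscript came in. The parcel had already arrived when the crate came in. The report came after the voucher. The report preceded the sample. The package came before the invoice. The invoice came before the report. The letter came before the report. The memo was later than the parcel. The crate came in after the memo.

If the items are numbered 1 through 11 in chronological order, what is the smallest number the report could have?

The invoice, the letter, the memo, the package, the parcel, and the voucher must all come before the report — 6 forced predecessors.
Nothing else is forced ahead of the report, so its earliest slot is position 6 + 1 = 7.

7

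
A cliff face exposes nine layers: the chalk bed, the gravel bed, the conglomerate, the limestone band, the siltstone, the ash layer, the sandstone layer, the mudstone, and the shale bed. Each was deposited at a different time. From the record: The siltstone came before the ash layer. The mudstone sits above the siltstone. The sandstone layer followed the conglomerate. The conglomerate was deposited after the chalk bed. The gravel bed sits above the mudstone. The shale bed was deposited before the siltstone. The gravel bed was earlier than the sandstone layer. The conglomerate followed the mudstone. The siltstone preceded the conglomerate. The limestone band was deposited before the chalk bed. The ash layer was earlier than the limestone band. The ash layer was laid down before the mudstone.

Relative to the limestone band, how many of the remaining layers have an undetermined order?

2

Forced before the limestone band: the ash layer, the shale bed, and the siltstone; forced after the limestone band: the chalk bed, the conglomerate, and the sandstone layer.
That leaves the gravel bed and the mudstone with no forced order relative to the limestone band — 2.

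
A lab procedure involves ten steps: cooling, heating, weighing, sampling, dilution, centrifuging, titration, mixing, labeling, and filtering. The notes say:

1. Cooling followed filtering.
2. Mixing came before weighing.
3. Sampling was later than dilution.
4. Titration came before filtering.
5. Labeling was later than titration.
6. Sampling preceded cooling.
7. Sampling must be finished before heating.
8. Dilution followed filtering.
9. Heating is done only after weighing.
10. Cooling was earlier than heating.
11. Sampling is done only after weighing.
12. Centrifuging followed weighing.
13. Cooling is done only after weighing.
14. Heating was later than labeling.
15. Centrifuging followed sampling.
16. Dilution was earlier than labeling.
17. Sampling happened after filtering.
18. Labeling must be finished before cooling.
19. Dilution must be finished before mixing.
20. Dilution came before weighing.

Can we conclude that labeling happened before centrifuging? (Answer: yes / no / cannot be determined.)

cannot be determined

No chain of stated constraints runs from labeling to centrifuging, and none runs from centrifuging to labeling either.
So the relative order of labeling and centrifuging is not fixed by the given facts.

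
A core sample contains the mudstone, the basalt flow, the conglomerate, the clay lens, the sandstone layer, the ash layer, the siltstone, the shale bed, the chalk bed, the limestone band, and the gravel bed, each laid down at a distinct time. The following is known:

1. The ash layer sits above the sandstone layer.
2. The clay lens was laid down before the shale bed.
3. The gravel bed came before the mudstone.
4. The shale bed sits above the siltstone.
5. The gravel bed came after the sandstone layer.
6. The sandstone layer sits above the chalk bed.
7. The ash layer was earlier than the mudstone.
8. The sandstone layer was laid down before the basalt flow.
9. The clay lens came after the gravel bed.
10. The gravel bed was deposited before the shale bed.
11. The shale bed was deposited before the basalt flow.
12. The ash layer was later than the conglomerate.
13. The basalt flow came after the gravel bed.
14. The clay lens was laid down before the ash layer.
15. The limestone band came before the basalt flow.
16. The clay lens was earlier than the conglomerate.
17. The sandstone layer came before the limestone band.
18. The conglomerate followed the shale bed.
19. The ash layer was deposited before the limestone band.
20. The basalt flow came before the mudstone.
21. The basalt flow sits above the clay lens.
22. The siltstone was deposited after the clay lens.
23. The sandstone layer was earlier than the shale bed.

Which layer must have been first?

The chalk bed has a chain of constraints placing it before every other layer, so the chalk bed must be first.

the chalk bed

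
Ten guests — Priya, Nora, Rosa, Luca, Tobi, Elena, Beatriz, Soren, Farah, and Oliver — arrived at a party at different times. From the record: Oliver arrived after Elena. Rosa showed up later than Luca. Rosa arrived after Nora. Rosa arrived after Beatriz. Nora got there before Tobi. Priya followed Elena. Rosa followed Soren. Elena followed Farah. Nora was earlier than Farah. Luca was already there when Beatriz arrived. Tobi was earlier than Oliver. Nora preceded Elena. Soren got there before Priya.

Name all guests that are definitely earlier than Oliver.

Elena, Farah, Nora, Tobi

Directly stated before Oliver: Elena and Tobi.
Farah reaches Oliver via Farah → Elena → Oliver.
Nora reaches Oliver via Nora → Tobi → Oliver.
No chain forces Beatriz (or any of the others) ahead of Oliver.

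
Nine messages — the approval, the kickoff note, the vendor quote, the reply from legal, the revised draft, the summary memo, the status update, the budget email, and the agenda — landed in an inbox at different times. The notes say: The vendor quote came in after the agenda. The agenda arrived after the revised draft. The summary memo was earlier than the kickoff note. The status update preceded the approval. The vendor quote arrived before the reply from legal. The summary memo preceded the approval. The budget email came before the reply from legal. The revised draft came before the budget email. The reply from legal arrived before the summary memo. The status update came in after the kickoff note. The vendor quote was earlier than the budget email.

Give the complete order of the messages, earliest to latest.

the revised draft, the agenda, the vendor quote, the budget email, the reply from legal, the summary memo, the kickoff note, the status update, the approval

The constraints fix every adjacent pair, so only one ordering works:
the revised draft → the agenda → the vendor quote → the budget email → the reply from legal → the summary memo → the kickoff note → the status update → the approval.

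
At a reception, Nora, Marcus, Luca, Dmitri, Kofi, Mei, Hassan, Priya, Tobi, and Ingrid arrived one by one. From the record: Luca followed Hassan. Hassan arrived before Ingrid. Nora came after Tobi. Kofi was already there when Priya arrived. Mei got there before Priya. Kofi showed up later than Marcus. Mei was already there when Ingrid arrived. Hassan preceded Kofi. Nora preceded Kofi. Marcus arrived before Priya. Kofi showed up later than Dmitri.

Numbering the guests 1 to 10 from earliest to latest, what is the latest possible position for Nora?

8

Nora must come before Kofi and Priya — 2 guests forced after them.
Everything else can be placed before Nora in some valid order, so Nora can sit as late as position 10 − 2 = 8.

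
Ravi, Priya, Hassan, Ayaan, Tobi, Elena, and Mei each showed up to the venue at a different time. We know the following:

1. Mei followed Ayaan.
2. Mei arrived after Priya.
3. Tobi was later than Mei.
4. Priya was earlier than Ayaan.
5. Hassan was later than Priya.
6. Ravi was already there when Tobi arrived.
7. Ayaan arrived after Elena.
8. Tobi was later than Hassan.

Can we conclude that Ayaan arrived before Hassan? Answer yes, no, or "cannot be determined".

cannot be determined

No chain of stated constraints runs from Ayaan to Hassan, and none runs from Hassan to Ayaan either.
So the relative order of Ayaan and Hassan is not fixed by the given facts.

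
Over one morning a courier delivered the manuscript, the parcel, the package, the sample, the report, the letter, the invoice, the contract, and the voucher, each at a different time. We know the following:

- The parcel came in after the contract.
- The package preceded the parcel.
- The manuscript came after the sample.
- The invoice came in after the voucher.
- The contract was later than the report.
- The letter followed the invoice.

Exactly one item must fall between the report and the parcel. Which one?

the contract

Tracing the constraints gives the report → the contract → the parcel, so the contract sits after the report and before the parcel.
No other item is forced both after the report and before the parcel.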